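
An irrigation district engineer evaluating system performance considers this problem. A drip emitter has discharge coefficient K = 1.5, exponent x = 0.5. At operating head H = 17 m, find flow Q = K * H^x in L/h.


Q = K * H^x
  = 1.5 * 17^0.5
  = 1.5 * 4.1231
  = 6.18 L/h


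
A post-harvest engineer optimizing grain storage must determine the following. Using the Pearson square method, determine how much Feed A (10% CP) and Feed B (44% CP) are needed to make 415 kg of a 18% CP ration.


parts_A = CP_b - target = 44 - 18 = 26
parts_B = target - CP_a = 18 - 10 = 8
total_parts = 26 + 8 = 34
Feed A = 415 * 26 / 34 = 317.35 kg
Feed B = 415 * 8 / 34 = 97.65 kg

317.35 kg


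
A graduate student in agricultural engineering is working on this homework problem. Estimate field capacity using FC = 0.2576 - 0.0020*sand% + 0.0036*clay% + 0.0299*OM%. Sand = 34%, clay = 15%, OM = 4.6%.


FC = 0.2576 - 0.0020*34 + 0.0036*15 + 0.0299*4.6
   = 0.2576 - 0.0680 + 0.0540 + 0.1375
   = 0.3811


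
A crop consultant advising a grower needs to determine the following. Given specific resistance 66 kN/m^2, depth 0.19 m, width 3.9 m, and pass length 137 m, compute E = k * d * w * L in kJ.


E = k * d * w * L
  = 66 * 0.19 * 3.9 * 137
  = 6700.12 kJ


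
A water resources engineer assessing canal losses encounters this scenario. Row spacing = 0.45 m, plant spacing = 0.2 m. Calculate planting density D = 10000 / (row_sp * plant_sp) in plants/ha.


D = 10000 / (row_sp * plant_sp)
  = 10000 / (0.45 * 0.2)
  = 10000 / 0.0900
  = 111111.11 plants/ha


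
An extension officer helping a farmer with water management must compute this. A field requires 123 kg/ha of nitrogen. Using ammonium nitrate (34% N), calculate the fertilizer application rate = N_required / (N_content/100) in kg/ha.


Rate = N_required / (N_content / 100)
     = 123 / (34 / 100)
     = 123 / 0.34
     = 361.76 kg/ha


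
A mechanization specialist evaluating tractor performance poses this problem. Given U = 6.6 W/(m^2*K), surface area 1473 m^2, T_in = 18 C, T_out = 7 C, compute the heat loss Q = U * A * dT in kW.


dT = 18 - (7) = 11 K
Q = U * A * dT
  = 6.6 * 1473 * 11
  = 106939.80 W = 106.94 kW


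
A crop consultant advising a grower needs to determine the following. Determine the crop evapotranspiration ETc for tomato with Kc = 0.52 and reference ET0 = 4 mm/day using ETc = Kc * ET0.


ETc = Kc * ET0
    = 0.52 * 4
    = 2.08 mm/day


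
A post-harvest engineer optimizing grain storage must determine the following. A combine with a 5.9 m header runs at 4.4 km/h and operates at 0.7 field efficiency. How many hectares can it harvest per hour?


C = w * v * eta_f / 10
  = 5.9 * 4.4 * 0.7 / 10
  = 18.17 / 10
  = 1.82 ha/h


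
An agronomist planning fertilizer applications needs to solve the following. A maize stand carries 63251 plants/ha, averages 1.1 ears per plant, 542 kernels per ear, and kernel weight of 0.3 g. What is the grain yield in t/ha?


Y = density * ears * kernels * kw
  = 63251 * 1.1 * 542 * 0.3 g/ha
  = 11313073.86 g/ha
  = 11313.07 kg/ha = 11.31 t/ha


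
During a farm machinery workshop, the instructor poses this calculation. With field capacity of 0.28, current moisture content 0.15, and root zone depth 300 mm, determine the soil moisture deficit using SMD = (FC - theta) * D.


SMD = (FC - theta) * D
    = (0.28 - 0.15) * 300
    = 0.130 * 300
    = 39 mm


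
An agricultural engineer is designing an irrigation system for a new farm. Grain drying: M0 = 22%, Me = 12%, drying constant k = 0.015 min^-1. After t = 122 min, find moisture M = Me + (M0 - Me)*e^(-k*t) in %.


M = Me + (M0 - Me) * e^(-k*t)
  = 12 + (22 - 12) * e^(-0.015*122)
  = 12 + 10 * e^(-1.830)
  = 12 + 10 * 0.16041
  = 12 + 1.6041
  = 13.60%


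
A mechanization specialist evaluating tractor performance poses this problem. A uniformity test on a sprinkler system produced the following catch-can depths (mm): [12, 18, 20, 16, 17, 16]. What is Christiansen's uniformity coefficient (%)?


xbar = 99 / 6 = 16.500
sum|xi - xbar| = 11
CU = 100 * (1 - 11 / (6 * 16.500))
   = 100 * (1 - 0.1111)
   = 88.89%


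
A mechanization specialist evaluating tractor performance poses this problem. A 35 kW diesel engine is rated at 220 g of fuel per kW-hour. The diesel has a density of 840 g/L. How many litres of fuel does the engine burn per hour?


FC = P * BSFC / rho_fuel
   = 35 * 220 / 840
   = 7700 / 840
   = 9.17 L/h


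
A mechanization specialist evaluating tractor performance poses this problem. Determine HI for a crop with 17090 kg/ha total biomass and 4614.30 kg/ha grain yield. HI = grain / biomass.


HI = grain_yield / biomass
   = 4614.30 / 17090
   = 0.27


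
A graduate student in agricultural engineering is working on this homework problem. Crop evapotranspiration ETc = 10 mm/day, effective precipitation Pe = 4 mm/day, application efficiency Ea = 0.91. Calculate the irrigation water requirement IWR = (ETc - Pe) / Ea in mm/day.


IWR = (ETc - Pe) / Ea
    = (10 - 4) / 0.91
    = 6 / 0.91
    = 6.59 mm/day


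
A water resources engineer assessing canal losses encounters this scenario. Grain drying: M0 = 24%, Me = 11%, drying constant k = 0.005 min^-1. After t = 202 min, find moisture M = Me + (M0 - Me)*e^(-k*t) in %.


M = Me + (M0 - Me) * e^(-k*t)
  = 11 + (24 - 11) * e^(-0.005*202)
  = 11 + 13 * e^(-1.010)
  = 11 + 13 * 0.36422
  = 11 + 4.7348
  = 15.73%


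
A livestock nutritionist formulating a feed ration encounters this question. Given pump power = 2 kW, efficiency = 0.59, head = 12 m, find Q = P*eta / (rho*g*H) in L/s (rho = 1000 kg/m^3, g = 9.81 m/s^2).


Q = (P * 1000 * eta) / (rho * g * H)
  = (2 * 1000 * 0.59) / (1000 * 9.81 * 12)
  = 1180 / 117720
  = 0.01002 m^3/s = 10.02 L/s


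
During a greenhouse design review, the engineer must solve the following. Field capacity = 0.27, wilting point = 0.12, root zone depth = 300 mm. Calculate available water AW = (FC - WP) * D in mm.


AW = (FC - WP) * D
   = (0.27 - 0.12) * 300
   = 0.15 * 300
   = 45 mm


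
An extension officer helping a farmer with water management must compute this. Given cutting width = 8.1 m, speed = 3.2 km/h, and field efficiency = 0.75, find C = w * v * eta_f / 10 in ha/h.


C = w * v * eta_f / 10
  = 8.1 * 3.2 * 0.75 / 10
  = 19.44 / 10
  = 1.94 ha/h


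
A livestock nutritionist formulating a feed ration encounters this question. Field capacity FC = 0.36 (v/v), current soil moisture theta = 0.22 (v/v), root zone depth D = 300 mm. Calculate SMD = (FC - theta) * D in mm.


SMD = (FC - theta) * D
    = (0.36 - 0.22) * 300
    = 0.140 * 300
    = 42 mm


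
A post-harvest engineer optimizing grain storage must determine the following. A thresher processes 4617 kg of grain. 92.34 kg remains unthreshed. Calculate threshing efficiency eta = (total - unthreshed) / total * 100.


eta = (total - unthreshed) / total * 100
    = (4617 - 92.34) / 4617 * 100
    = 4524.66 / 4617 * 100
    = 98%


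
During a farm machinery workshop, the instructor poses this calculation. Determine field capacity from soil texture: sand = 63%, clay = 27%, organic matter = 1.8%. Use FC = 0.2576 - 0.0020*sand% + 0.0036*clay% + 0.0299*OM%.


FC = 0.2576 - 0.0020*63 + 0.0036*27 + 0.0299*1.8
   = 0.2576 - 0.1260 + 0.0972 + 0.0538
   = 0.2826


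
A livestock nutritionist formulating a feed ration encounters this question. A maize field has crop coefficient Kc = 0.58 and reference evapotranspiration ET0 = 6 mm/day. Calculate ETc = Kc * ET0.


ETc = Kc * ET0
    = 0.58 * 6
    = 3.48 mm/day


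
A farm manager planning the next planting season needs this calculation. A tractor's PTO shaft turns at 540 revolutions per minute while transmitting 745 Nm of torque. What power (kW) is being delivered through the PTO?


P = 2*pi*n*T / 60000
  = 2*pi * 540 * 745 / 60000
  = 2527725.45 / 60000
  = 42.13 kW


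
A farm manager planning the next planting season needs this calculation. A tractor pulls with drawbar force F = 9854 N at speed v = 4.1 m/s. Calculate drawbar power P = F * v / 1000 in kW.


P = F * v / 1000
  = 9854 * 4.1 / 1000
  = 40401.40 / 1000
  = 40.40 kW


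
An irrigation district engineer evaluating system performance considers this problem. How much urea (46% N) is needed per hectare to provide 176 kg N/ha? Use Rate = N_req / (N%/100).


Rate = N_required / (N_content / 100)
     = 176 / (46 / 100)
     = 176 / 0.46
     = 382.61 kg/ha


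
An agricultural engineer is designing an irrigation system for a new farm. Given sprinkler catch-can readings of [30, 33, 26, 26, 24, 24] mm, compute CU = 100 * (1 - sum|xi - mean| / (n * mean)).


xbar = 163 / 6 = 27.167
sum|xi - xbar| = 17.333
CU = 100 * (1 - 17.333 / (6 * 27.167))
   = 100 * (1 - 0.1063)
   = 89.37%


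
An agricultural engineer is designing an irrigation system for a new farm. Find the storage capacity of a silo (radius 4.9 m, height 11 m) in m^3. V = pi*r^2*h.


V = pi * r^2 * h
  = pi * 4.9^2 * 11
  = pi * 24.01 * 11
  = 829.73 m^3


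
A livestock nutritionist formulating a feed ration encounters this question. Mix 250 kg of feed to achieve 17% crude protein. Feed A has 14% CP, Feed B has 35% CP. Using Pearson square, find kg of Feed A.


parts_A = CP_b - target = 35 - 17 = 18
parts_B = target - CP_a = 17 - 14 = 3
total_parts = 18 + 3 = 21
Feed A = 250 * 18 / 21 = 214.29 kg
Feed B = 250 * 3 / 21 = 35.71 kg

214.29 kg


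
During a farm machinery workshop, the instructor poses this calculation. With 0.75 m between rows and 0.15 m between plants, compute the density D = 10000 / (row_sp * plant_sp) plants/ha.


D = 10000 / (row_sp * plant_sp)
  = 10000 / (0.75 * 0.15)
  = 10000 / 0.1125
  = 88888.89 plants/ha


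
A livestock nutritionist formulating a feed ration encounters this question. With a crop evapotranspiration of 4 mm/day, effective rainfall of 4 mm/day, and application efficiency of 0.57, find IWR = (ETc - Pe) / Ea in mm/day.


IWR = (ETc - Pe) / Ea
    = (4 - 4) / 0.57
    = 0 / 0.57
    = 0 mm/day


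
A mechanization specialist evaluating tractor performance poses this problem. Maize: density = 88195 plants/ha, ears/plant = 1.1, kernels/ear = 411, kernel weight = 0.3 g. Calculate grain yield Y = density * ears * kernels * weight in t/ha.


Y = density * ears * kernels * kw
  = 88195 * 1.1 * 411 * 0.3 g/ha
  = 11961887.85 g/ha
  = 11961.89 kg/ha = 11.96 t/ha


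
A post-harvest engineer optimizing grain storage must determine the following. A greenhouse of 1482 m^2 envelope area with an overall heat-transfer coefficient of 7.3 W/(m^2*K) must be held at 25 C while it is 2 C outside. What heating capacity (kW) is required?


dT = 25 - (2) = 23 K
Q = U * A * dT
  = 7.3 * 1482 * 23
  = 248827.80 W = 248.83 kW


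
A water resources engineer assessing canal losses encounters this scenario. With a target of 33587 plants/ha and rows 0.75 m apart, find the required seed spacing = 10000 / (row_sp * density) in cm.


spacing = 10000 / (row_sp * density)
        = 10000 / (0.75 * 33587)
        = 10000 / 25190.25
        = 0.39698 m = 39.70 cm


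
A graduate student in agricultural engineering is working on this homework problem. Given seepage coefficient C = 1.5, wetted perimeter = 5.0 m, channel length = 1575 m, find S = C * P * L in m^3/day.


S = C * P * L
  = 1.5 * 5.0 * 1575
  = 11812.50 m^3/day


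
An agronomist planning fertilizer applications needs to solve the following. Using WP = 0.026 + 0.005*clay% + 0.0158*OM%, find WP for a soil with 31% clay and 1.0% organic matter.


WP = 0.026 + 0.005*31 + 0.0158*1.0
   = 0.026 + 0.1550 + 0.0158
   = 0.1968


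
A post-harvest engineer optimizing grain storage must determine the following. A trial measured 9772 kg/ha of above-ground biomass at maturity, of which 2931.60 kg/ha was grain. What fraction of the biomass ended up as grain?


HI = grain_yield / biomass
   = 2931.60 / 9772
   = 0.30


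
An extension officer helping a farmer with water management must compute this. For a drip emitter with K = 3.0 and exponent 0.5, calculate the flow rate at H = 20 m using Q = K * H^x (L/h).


Q = K * H^x
  = 3.0 * 20^0.5
  = 3.0 * 4.4721
  = 13.42 L/h


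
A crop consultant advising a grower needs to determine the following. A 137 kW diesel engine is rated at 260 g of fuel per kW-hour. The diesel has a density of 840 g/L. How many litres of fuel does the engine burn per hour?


FC = P * BSFC / rho_fuel
   = 137 * 260 / 840
   = 35620 / 840
   = 42.40 L/h


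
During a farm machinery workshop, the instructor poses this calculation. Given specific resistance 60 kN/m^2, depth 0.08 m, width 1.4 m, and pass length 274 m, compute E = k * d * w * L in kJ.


E = k * d * w * L
  = 60 * 0.08 * 1.4 * 274
  = 1841.28 kJ


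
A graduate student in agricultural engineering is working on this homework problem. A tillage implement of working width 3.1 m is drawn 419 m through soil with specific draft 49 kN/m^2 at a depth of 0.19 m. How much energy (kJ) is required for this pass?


E = k * d * w * L
  = 49 * 0.19 * 3.1 * 419
  = 12092.76 kJ


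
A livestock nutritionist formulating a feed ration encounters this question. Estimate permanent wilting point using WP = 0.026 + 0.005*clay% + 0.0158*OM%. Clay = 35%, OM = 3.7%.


WP = 0.026 + 0.005*35 + 0.0158*3.7
   = 0.026 + 0.1750 + 0.0585
   = 0.2595


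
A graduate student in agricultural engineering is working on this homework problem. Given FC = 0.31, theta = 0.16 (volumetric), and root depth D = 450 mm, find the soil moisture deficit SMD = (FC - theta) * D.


SMD = (FC - theta) * D
    = (0.31 - 0.16) * 450
    = 0.150 * 450
    = 67.50 mm


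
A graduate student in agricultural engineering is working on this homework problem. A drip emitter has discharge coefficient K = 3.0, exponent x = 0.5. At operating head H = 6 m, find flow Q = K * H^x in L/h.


Q = K * H^x
  = 3.0 * 6^0.5
  = 3.0 * 2.4495
  = 7.35 L/h


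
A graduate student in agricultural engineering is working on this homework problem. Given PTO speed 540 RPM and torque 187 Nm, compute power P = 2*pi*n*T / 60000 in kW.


P = 2*pi*n*T / 60000
  = 2*pi * 540 * 187 / 60000
  = 634476.05 / 60000
  = 10.57 kW


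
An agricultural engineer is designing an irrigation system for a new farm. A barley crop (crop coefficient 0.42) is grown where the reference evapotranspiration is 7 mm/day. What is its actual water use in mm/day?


ETc = Kc * ET0
    = 0.42 * 7
    = 2.94 mm/day


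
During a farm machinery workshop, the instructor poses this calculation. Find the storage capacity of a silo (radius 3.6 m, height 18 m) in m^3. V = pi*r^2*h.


V = pi * r^2 * h
  = pi * 3.6^2 * 18
  = pi * 12.96 * 18
  = 732.87 m^3


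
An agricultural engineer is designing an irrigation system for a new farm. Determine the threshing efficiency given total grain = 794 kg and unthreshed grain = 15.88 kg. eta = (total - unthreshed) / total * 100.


eta = (total - unthreshed) / total * 100
    = (794 - 15.88) / 794 * 100
    = 778.12 / 794 * 100
    = 98%


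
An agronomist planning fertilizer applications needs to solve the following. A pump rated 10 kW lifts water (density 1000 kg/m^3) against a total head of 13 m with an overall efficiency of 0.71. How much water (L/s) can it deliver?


Q = (P * 1000 * eta) / (rho * g * H)
  = (10 * 1000 * 0.71) / (1000 * 9.81 * 13)
  = 7100 / 127530
  = 0.05567 m^3/s = 55.67 L/s


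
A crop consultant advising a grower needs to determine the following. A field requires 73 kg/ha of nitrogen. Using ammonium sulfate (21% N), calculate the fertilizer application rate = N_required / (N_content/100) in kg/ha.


Rate = N_required / (N_content / 100)
     = 73 / (21 / 100)
     = 73 / 0.21
     = 347.62 kg/ha


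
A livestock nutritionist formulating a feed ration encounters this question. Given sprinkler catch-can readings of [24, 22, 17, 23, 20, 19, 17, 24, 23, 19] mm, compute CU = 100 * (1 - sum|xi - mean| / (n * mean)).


xbar = 208 / 10 = 20.800
sum|xi - xbar| = 24
CU = 100 * (1 - 24 / (10 * 20.800))
   = 100 * (1 - 0.1154)
   = 88.46%


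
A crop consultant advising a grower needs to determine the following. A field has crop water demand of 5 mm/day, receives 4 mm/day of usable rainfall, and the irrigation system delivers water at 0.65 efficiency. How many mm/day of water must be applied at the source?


IWR = (ETc - Pe) / Ea
    = (5 - 4) / 0.65
    = 1 / 0.65
    = 1.54 mm/day


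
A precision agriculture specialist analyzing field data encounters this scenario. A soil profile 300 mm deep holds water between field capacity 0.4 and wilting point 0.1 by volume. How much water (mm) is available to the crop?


AW = (FC - WP) * D
   = (0.4 - 0.1) * 300
   = 0.30 * 300
   = 90 mm


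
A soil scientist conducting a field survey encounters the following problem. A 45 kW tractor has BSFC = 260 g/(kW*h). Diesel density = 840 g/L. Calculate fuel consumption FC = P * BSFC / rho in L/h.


FC = P * BSFC / rho_fuel
   = 45 * 260 / 840
   = 11700 / 840
   = 13.93 L/h


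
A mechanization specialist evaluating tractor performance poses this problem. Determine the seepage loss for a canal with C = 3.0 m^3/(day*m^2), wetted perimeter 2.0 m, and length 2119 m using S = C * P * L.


S = C * P * L
  = 3.0 * 2.0 * 2119
  = 12714 m^3/day


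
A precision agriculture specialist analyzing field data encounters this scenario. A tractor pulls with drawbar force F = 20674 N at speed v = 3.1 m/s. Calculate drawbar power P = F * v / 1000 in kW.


P = F * v / 1000
  = 20674 * 3.1 / 1000
  = 64089.40 / 1000
  = 64.09 kW


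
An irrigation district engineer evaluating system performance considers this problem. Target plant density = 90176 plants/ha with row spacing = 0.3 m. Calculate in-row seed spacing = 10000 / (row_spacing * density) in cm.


spacing = 10000 / (row_sp * density)
        = 10000 / (0.3 * 90176)
        = 10000 / 27052.80
        = 0.36965 m = 36.96 cm


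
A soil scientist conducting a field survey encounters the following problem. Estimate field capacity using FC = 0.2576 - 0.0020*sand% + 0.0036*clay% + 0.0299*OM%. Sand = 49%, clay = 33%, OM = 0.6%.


FC = 0.2576 - 0.0020*49 + 0.0036*33 + 0.0299*0.6
   = 0.2576 - 0.0980 + 0.1188 + 0.0179
   = 0.2963


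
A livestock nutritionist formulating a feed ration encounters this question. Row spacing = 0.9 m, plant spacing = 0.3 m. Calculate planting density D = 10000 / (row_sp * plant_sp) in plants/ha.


D = 10000 / (row_sp * plant_sp)
  = 10000 / (0.9 * 0.3)
  = 10000 / 0.2700
  = 37037.04 plants/ha


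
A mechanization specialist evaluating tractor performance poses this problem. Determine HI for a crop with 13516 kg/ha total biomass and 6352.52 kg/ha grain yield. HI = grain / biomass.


HI = grain_yield / biomass
   = 6352.52 / 13516
   = 0.47


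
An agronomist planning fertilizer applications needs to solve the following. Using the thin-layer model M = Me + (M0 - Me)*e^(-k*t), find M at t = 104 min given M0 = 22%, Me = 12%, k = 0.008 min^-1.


M = Me + (M0 - Me) * e^(-k*t)
  = 12 + (22 - 12) * e^(-0.008*104)
  = 12 + 10 * e^(-0.832)
  = 12 + 10 * 0.43518
  = 12 + 4.3518
  = 16.35%


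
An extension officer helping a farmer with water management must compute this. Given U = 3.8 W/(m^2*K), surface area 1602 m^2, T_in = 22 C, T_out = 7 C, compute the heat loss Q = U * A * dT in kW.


dT = 22 - (7) = 15 K
Q = U * A * dT
  = 3.8 * 1602 * 15
  = 91314 W = 91.31 kW


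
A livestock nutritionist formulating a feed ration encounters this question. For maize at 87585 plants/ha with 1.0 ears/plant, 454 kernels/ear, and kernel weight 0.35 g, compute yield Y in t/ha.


Y = density * ears * kernels * kw
  = 87585 * 1.0 * 454 * 0.35 g/ha
  = 13917256.50 g/ha
  = 13917.26 kg/ha = 13.92 t/ha


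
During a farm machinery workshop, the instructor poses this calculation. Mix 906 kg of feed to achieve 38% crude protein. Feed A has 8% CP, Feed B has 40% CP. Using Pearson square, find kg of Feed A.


parts_A = CP_b - target = 40 - 38 = 2
parts_B = target - CP_a = 38 - 8 = 30
total_parts = 2 + 30 = 32
Feed A = 906 * 2 / 32 = 56.63 kg
Feed B = 906 * 30 / 32 = 849.38 kg

56.63 kg


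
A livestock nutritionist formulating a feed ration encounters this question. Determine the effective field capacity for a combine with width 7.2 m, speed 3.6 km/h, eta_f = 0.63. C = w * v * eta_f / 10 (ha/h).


C = w * v * eta_f / 10
  = 7.2 * 3.6 * 0.63 / 10
  = 16.33 / 10
  = 1.63 ha/h


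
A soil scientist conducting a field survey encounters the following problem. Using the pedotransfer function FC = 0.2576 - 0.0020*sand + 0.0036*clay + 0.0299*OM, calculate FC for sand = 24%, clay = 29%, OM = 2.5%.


FC = 0.2576 - 0.0020*24 + 0.0036*29 + 0.0299*2.5
   = 0.2576 - 0.0480 + 0.1044 + 0.0748
   = 0.3888


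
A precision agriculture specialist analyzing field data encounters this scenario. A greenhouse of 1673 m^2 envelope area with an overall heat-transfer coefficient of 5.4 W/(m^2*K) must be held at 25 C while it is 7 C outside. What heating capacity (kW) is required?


dT = 25 - (7) = 18 K
Q = U * A * dT
  = 5.4 * 1673 * 18
  = 162615.60 W = 162.62 kW


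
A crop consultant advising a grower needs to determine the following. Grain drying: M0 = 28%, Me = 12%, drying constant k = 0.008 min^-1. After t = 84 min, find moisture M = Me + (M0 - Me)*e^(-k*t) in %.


M = Me + (M0 - Me) * e^(-k*t)
  = 12 + (28 - 12) * e^(-0.008*84)
  = 12 + 16 * e^(-0.672)
  = 12 + 16 * 0.51069
  = 12 + 8.1710
  = 20.17%


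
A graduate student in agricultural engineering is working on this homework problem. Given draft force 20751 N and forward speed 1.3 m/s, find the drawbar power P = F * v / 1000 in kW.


P = F * v / 1000
  = 20751 * 1.3 / 1000
  = 26976.30 / 1000
  = 26.98 kW


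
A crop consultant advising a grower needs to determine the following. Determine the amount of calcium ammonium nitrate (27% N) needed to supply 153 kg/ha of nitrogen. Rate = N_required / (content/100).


Rate = N_required / (N_content / 100)
     = 153 / (27 / 100)
     = 153 / 0.27
     = 566.67 kg/ha


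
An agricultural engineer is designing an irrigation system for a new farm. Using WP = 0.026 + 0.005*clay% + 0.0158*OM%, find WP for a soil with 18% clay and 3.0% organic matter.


WP = 0.026 + 0.005*18 + 0.0158*3.0
   = 0.026 + 0.0900 + 0.0474
   = 0.1634


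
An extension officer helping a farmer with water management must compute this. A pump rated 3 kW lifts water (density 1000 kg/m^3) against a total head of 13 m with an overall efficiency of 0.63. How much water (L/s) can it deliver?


Q = (P * 1000 * eta) / (rho * g * H)
  = (3 * 1000 * 0.63) / (1000 * 9.81 * 13)
  = 1890 / 127530
  = 0.01482 m^3/s = 14.82 L/s


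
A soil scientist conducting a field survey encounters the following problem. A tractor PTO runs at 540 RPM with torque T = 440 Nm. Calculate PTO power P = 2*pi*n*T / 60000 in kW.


P = 2*pi*n*T / 60000
  = 2*pi * 540 * 440 / 60000
  = 1492884.83 / 60000
  = 24.88 kW


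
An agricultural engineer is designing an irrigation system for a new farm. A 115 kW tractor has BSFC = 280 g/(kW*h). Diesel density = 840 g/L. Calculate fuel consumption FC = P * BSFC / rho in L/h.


FC = P * BSFC / rho_fuel
   = 115 * 280 / 840
   = 32200 / 840
   = 38.33 L/h


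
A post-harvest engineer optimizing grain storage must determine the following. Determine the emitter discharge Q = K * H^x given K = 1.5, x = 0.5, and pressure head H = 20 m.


Q = K * H^x
  = 1.5 * 20^0.5
  = 1.5 * 4.4721
  = 6.71 L/h


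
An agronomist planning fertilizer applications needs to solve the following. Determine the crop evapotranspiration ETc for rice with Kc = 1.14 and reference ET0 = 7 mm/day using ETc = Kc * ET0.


ETc = Kc * ET0
    = 1.14 * 7
    = 7.98 mm/day


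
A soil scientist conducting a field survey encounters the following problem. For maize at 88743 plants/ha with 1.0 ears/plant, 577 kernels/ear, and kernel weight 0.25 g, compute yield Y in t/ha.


Y = density * ears * kernels * kw
  = 88743 * 1.0 * 577 * 0.25 g/ha
  = 12801177.75 g/ha
  = 12801.18 kg/ha = 12.80 t/ha


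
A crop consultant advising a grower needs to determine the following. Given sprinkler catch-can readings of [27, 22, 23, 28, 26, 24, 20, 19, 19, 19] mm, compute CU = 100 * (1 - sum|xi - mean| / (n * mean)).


xbar = 227 / 10 = 22.700
sum|xi - xbar| = 29
CU = 100 * (1 - 29 / (10 * 22.700))
   = 100 * (1 - 0.1278)
   = 87.22%


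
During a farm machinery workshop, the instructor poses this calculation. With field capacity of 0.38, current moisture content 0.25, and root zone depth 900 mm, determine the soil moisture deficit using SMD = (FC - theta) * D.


SMD = (FC - theta) * D
    = (0.38 - 0.25) * 900
    = 0.130 * 900
    = 117 mm


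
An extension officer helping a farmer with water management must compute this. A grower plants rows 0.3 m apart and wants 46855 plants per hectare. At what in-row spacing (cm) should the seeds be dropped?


spacing = 10000 / (row_sp * density)
        = 10000 / (0.3 * 46855)
        = 10000 / 14056.50
        = 0.71141 m = 71.14 cm


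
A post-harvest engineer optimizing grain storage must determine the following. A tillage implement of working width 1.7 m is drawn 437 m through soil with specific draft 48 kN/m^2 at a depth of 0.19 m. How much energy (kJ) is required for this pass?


E = k * d * w * L
  = 48 * 0.19 * 1.7 * 437
  = 6775.25 kJ


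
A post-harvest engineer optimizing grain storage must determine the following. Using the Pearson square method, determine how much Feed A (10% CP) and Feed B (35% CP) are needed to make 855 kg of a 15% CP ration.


parts_A = CP_b - target = 35 - 15 = 20
parts_B = target - CP_a = 15 - 10 = 5
total_parts = 20 + 5 = 25
Feed A = 855 * 20 / 25 = 684 kg
Feed B = 855 * 5 / 25 = 171 kg

684 kg


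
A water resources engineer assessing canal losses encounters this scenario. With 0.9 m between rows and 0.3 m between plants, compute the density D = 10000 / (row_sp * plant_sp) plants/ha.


D = 10000 / (row_sp * plant_sp)
  = 10000 / (0.9 * 0.3)
  = 10000 / 0.2700
  = 37037.04 plants/ha


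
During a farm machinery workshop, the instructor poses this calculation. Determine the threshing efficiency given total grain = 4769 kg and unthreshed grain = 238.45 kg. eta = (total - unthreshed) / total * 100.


eta = (total - unthreshed) / total * 100
    = (4769 - 238.45) / 4769 * 100
    = 4530.55 / 4769 * 100
    = 95%


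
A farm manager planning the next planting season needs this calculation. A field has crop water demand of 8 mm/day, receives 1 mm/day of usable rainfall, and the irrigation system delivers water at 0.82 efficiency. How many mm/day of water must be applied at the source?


IWR = (ETc - Pe) / Ea
    = (8 - 1) / 0.82
    = 7 / 0.82
    = 8.54 mm/day


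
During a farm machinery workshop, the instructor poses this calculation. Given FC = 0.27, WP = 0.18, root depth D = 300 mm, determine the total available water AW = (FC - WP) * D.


AW = (FC - WP) * D
   = (0.27 - 0.18) * 300
   = 0.09 * 300
   = 27 mm


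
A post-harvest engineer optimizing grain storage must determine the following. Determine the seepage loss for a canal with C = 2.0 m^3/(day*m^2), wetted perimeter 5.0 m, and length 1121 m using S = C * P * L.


S = C * P * L
  = 2.0 * 5.0 * 1121
  = 11210 m^3/day


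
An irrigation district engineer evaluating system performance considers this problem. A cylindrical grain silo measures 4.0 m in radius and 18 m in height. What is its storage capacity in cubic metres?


V = pi * r^2 * h
  = pi * 4.0^2 * 18
  = pi * 16 * 18
  = 904.78 m^3


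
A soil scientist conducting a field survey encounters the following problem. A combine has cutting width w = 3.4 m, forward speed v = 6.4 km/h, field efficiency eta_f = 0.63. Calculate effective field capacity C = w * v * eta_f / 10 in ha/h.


C = w * v * eta_f / 10
  = 3.4 * 6.4 * 0.63 / 10
  = 13.71 / 10
  = 1.37 ha/h


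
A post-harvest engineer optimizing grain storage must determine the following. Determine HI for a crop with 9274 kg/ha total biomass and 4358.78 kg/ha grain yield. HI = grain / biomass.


HI = grain_yield / biomass
   = 4358.78 / 9274
   = 0.47


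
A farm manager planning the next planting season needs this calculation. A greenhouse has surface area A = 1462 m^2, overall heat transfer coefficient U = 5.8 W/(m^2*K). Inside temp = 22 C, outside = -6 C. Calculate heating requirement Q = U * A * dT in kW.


dT = 22 - (-6) = 28 K
Q = U * A * dT
  = 5.8 * 1462 * 28
  = 237428.80 W = 237.43 kW


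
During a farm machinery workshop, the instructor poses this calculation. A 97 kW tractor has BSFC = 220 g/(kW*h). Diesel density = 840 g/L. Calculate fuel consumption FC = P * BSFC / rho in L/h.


FC = P * BSFC / rho_fuel
   = 97 * 220 / 840
   = 21340 / 840
   = 25.40 L/h


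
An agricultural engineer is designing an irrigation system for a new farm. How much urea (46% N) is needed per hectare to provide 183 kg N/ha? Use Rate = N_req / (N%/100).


Rate = N_required / (N_content / 100)
     = 183 / (46 / 100)
     = 183 / 0.46
     = 397.83 kg/ha


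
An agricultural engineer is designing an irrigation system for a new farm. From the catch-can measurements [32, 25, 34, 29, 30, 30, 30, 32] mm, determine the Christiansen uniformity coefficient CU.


xbar = 242 / 8 = 30.250
sum|xi - xbar| = 14.500
CU = 100 * (1 - 14.500 / (8 * 30.250))
   = 100 * (1 - 0.0599)
   = 94.01%


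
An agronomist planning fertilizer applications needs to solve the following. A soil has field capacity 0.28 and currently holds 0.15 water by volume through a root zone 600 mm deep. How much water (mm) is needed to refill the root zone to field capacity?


SMD = (FC - theta) * D
    = (0.28 - 0.15) * 600
    = 0.130 * 600
    = 78 mm


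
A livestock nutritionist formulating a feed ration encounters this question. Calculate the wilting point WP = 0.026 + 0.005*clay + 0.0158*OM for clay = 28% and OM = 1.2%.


WP = 0.026 + 0.005*28 + 0.0158*1.2
   = 0.026 + 0.1400 + 0.0190
   = 0.1850


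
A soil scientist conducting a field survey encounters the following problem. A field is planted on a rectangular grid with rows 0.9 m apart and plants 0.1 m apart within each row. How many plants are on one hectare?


D = 10000 / (row_sp * plant_sp)
  = 10000 / (0.9 * 0.1)
  = 10000 / 0.0900
  = 111111.11 plants/ha


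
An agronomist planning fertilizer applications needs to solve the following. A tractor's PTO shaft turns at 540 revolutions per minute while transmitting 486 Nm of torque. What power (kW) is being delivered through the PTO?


P = 2*pi*n*T / 60000
  = 2*pi * 540 * 486 / 60000
  = 1648959.15 / 60000
  = 27.48 kW


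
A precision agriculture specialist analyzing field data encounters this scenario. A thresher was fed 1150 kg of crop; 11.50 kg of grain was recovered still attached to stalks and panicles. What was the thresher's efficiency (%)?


eta = (total - unthreshed) / total * 100
    = (1150 - 11.50) / 1150 * 100
    = 1138.50 / 1150 * 100
    = 99%


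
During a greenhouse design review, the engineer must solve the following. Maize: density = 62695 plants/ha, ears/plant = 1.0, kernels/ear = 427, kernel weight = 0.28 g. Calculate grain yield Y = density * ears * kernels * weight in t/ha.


Y = density * ears * kernels * kw
  = 62695 * 1.0 * 427 * 0.28 g/ha
  = 7495814.20 g/ha
  = 7495.81 kg/ha = 7.50 t/ha


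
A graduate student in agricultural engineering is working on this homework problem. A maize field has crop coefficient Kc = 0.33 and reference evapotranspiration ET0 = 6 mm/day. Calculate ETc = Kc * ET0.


ETc = Kc * ET0
    = 0.33 * 6
    = 1.98 mm/day


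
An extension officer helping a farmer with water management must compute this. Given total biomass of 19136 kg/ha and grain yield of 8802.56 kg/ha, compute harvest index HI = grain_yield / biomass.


HI = grain_yield / biomass
   = 8802.56 / 19136
   = 0.46


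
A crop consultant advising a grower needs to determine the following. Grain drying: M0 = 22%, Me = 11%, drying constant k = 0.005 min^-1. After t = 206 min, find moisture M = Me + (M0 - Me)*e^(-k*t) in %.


M = Me + (M0 - Me) * e^(-k*t)
  = 11 + (22 - 11) * e^(-0.005*206)
  = 11 + 11 * e^(-1.030)
  = 11 + 11 * 0.35701
  = 11 + 3.9271
  = 14.93%


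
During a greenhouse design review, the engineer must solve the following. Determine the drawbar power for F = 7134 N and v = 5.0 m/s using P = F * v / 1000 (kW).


P = F * v / 1000
  = 7134 * 5.0 / 1000
  = 35670 / 1000
  = 35.67 kW


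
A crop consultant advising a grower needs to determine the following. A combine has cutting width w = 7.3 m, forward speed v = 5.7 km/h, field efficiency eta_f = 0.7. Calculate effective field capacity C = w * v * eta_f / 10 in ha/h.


C = w * v * eta_f / 10
  = 7.3 * 5.7 * 0.7 / 10
  = 29.13 / 10
  = 2.91 ha/h


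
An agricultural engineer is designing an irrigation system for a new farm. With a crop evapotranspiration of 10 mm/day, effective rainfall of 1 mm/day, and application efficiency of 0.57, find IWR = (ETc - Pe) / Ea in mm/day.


IWR = (ETc - Pe) / Ea
    = (10 - 1) / 0.57
    = 9 / 0.57
    = 15.79 mm/day


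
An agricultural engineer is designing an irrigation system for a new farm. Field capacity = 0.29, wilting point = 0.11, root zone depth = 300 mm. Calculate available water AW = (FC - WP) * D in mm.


AW = (FC - WP) * D
   = (0.29 - 0.11) * 300
   = 0.18 * 300
   = 54 mm


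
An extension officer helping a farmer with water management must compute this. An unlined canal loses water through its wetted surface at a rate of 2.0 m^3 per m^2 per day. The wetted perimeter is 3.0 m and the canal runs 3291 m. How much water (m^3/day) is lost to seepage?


S = C * P * L
  = 2.0 * 3.0 * 3291
  = 19746 m^3/day


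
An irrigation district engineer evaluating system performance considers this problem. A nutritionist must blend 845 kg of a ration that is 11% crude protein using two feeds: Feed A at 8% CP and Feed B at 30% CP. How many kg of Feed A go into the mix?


parts_A = CP_b - target = 30 - 11 = 19
parts_B = target - CP_a = 11 - 8 = 3
total_parts = 19 + 3 = 22
Feed A = 845 * 19 / 22 = 729.77 kg
Feed B = 845 * 3 / 22 = 115.23 kg

729.77 kg


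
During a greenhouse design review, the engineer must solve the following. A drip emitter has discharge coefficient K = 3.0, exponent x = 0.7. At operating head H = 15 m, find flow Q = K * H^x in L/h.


Q = K * H^x
  = 3.0 * 15^0.7
  = 3.0 * 6.6568
  = 19.97 L/h


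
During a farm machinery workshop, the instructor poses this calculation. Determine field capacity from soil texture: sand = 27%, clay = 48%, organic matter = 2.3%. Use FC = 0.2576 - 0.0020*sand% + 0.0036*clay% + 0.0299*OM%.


FC = 0.2576 - 0.0020*27 + 0.0036*48 + 0.0299*2.3
   = 0.2576 - 0.0540 + 0.1728 + 0.0688
   = 0.4452


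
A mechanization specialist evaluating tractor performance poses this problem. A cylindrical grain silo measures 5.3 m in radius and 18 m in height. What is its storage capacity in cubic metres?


V = pi * r^2 * h
  = pi * 5.3^2 * 18
  = pi * 28.09 * 18
  = 1588.45 m^3


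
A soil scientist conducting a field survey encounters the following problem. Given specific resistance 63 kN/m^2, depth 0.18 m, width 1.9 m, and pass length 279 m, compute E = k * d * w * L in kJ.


E = k * d * w * L
  = 63 * 0.18 * 1.9 * 279
  = 6011.33 kJ


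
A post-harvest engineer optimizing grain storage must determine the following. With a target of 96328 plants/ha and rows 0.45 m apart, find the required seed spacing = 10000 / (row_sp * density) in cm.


spacing = 10000 / (row_sp * density)
        = 10000 / (0.45 * 96328)
        = 10000 / 43347.60
        = 0.23069 m = 23.07 cm


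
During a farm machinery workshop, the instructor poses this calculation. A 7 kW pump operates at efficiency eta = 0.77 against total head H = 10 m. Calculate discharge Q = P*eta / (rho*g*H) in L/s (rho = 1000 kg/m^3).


Q = (P * 1000 * eta) / (rho * g * H)
  = (7 * 1000 * 0.77) / (1000 * 9.81 * 10)
  = 5390 / 98100
  = 0.05494 m^3/s = 54.94 L/s


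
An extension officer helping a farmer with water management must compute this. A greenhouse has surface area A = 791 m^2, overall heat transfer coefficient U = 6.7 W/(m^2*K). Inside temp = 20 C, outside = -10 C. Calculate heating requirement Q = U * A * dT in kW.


dT = 20 - (-10) = 30 K
Q = U * A * dT
  = 6.7 * 791 * 30
  = 158991 W = 158.99 kW


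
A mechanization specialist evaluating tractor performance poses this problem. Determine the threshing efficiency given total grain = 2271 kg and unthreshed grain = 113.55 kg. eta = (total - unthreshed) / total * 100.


eta = (total - unthreshed) / total * 100
    = (2271 - 113.55) / 2271 * 100
    = 2157.45 / 2271 * 100
    = 95%


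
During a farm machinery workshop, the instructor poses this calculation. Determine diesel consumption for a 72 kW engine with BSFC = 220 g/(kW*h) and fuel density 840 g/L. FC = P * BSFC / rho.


FC = P * BSFC / rho_fuel
   = 72 * 220 / 840
   = 15840 / 840
   = 18.86 L/h


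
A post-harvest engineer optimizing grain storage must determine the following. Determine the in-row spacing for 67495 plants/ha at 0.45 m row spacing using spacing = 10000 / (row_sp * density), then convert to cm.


spacing = 10000 / (row_sp * density)
        = 10000 / (0.45 * 67495)
        = 10000 / 30372.75
        = 0.32924 m = 32.92 cm


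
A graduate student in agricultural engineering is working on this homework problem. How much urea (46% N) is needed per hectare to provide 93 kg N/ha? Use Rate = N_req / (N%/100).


Rate = N_required / (N_content / 100)
     = 93 / (46 / 100)
     = 93 / 0.46
     = 202.17 kg/ha


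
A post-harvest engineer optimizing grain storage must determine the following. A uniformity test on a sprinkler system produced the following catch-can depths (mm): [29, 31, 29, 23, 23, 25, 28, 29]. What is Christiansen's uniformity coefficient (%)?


xbar = 217 / 8 = 27.125
sum|xi - xbar| = 20.750
CU = 100 * (1 - 20.750 / (8 * 27.125))
   = 100 * (1 - 0.0956)
   = 90.44%


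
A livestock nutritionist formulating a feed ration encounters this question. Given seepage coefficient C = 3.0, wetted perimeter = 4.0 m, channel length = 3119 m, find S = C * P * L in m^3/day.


S = C * P * L
  = 3.0 * 4.0 * 3119
  = 37428 m^3/day


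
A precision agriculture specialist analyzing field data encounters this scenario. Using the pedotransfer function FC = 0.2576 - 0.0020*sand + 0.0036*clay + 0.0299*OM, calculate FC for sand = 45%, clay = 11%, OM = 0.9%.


FC = 0.2576 - 0.0020*45 + 0.0036*11 + 0.0299*0.9
   = 0.2576 - 0.0900 + 0.0396 + 0.0269
   = 0.2341


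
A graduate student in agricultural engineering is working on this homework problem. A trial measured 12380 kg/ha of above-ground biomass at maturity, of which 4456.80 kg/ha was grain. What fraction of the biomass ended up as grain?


HI = grain_yield / biomass
   = 4456.80 / 12380
   = 0.36


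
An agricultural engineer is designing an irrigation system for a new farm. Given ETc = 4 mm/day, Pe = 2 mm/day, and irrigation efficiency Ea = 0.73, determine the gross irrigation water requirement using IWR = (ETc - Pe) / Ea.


IWR = (ETc - Pe) / Ea
    = (4 - 2) / 0.73
    = 2 / 0.73
    = 2.74 mm/day


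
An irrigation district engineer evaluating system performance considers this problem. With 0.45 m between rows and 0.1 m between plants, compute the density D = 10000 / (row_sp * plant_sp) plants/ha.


D = 10000 / (row_sp * plant_sp)
  = 10000 / (0.45 * 0.1)
  = 10000 / 0.0450
  = 222222.22 plants/ha


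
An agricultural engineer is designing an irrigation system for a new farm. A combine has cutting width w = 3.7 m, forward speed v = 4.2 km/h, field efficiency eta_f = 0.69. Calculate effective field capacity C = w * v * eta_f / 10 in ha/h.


C = w * v * eta_f / 10
  = 3.7 * 4.2 * 0.69 / 10
  = 10.72 / 10
  = 1.07 ha/h
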